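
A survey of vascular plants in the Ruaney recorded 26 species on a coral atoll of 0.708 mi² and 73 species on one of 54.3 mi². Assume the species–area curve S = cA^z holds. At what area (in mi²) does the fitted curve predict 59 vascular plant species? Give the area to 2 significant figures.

22 mi²

z = ln(73/26) / ln(54.3/0.708) = 1.0324 / 4.3398 = 0.2379
c = 26 / 0.708^0.2379 = 26 / 0.9211 = 28.23
A = (59/28.23)^(1/0.2379) ⇒ ln A = ln(2.09)/0.2379 = 3.0994
A = e^3.0994 ≈ 22.19 mi²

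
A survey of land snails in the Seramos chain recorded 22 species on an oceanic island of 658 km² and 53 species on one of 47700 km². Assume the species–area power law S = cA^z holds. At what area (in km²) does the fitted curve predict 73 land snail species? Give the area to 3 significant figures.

z = ln(53/22) / ln(47700/658) = 0.8792 / 4.2835 = 0.2053
c = 22 / 658^0.2053 = 22 / 3.789 = 5.807
A = (73/5.807)^(1/0.2053) ⇒ ln A = ln(12.57)/0.2053 = 12.3325
A = e^12.3325 ≈ 226945 km²

227000 km²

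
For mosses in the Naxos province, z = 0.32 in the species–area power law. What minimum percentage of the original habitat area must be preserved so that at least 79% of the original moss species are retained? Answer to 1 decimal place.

Need (A_new/A_old)^0.32 = 0.79, so A_new/A_old = 0.79^(1/0.32) = 0.79^3.125
ln(A_new/A_old) = ln 0.79 / 0.32 = -0.2357 / 0.32 = -0.7366
A_new/A_old = e^-0.7366 ≈ 0.4787

47.9%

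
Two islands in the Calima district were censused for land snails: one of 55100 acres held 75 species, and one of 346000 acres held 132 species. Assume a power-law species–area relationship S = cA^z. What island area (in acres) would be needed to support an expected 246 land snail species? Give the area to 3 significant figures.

z = ln(132/75) / ln(346000/55100) = 0.5653 / 1.8373 = 0.3077
c = 75 / 55100^0.3077 = 75 / 28.76 = 2.608
A = (246/2.608)^(1/0.3077) ⇒ ln A = ln(94.34)/0.3077 = 14.7774
A = e^14.7774 ≈ 2616731 acres

2620000 acres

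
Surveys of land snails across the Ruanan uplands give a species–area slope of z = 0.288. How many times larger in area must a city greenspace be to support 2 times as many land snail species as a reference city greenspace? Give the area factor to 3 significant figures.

(A₂/A₁)^0.288 = 2, so A₂/A₁ = 2^(1/0.288) = 2^3.472
ln(A₂/A₁) = ln 2 / 0.288 = 0.6931 / 0.288 = 2.4068
A₂/A₁ = e^2.4068 ≈ 11.1

11.1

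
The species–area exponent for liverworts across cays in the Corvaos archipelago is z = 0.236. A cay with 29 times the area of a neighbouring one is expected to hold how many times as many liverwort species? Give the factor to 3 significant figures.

S₂/S₁ = (A₂/A₁)^z = 29^0.236
ln(S₂/S₁) = 0.236 × ln 29 = 0.236 × 3.3673 = 0.7947
S₂/S₁ = e^0.7947 ≈ 2.214

2.21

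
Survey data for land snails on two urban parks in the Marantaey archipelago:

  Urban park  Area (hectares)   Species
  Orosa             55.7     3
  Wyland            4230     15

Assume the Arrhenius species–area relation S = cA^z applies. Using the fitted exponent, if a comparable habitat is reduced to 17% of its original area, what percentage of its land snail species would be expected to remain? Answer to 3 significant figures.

z = ln(15/3) / ln(4230/55.7) = 1.6094 / 4.3300 = 0.3717
S_new/S_old = (A_new/A_old)^z = 0.17^0.3717 = exp(0.3717 × -1.7720) = 0.5176

51.8%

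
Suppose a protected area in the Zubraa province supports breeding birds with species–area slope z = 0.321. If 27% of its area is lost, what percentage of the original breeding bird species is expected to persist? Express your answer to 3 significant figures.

90.4%

S_new/S_old = (A_new/A_old)^z = 0.73^0.321
= exp(0.321 × ln 0.73) = exp(0.321 × -0.3147) = exp(-0.1010) ≈ 0.9039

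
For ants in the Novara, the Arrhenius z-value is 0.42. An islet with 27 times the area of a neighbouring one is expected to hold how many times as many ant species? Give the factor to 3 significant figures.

3.99

S₂/S₁ = (A₂/A₁)^z = 27^0.42
ln(S₂/S₁) = 0.42 × ln 27 = 0.42 × 3.2958 = 1.3843
S₂/S₁ = e^1.3843 ≈ 3.992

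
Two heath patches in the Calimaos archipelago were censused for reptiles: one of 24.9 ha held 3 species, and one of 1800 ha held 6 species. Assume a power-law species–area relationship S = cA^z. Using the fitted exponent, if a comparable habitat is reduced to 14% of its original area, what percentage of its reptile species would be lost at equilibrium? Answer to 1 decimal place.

z = ln(6/3) / ln(1800/24.9) = 0.6931 / 4.2807 = 0.1619
S_new/S_old = (A_new/A_old)^z = 0.14^0.1619 = exp(0.1619 × -1.9661) = 0.7273
Fraction lost = 1 − 0.7273 = 0.2727

27.3%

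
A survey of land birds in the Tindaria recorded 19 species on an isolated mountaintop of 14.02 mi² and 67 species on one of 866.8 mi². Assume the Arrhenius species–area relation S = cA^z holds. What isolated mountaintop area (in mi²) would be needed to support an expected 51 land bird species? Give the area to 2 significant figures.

z = ln(67/19) / ln(866.8/14.02) = 1.2603 / 4.1243 = 0.3056
c = 19 / 14.02^0.3056 = 19 / 2.241 = 8.479
A = (51/8.479)^(1/0.3056) ⇒ ln A = ln(6.015)/0.3056 = 5.8718
A = e^5.8718 ≈ 354.9 mi²

350 mi²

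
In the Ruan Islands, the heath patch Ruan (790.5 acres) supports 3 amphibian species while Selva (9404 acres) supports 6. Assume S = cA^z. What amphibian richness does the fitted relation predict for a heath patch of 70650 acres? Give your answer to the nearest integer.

z = ln(6/3) / ln(9404/790.5) = 0.6931 / 2.4762 = 0.2799
c = 3 / 790.5^0.2799 = 3 / 6.474 = 0.4634
S₃ = 0.4634 × 70650^0.2799 = 0.4634 × 22.77 ≈ 10.55

11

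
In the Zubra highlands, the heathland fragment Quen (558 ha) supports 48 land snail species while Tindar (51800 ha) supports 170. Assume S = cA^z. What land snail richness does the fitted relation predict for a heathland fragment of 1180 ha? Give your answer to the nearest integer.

59

z = ln(170/48) / ln(51800/558) = 1.2646 / 4.5308 = 0.2791
c = 48 / 558^0.2791 = 48 / 5.843 = 8.215
S₃ = 8.215 × 1180^0.2791 = 8.215 × 7.201 ≈ 59.16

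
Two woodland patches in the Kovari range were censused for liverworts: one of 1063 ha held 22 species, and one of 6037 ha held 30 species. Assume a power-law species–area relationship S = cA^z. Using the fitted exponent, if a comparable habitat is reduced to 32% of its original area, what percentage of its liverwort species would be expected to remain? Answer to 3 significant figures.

81.6%

z = ln(30/22) / ln(6037/1063) = 0.3102 / 1.7368 = 0.1786
S_new/S_old = (A_new/A_old)^z = 0.32^0.1786 = exp(0.1786 × -1.1394) = 0.8159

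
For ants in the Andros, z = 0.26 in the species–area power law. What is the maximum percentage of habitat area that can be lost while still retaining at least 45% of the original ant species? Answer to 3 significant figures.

95.4%

Need (A_new/A_old)^0.26 = 0.45, so A_new/A_old = 0.45^(1/0.26) = 0.45^3.846
ln(A_new/A_old) = ln 0.45 / 0.26 = -0.7985 / 0.26 = -3.0712
A_new/A_old = e^-3.0712 ≈ 0.04637
Fraction that can be lost = 1 − 0.04637 = 0.9536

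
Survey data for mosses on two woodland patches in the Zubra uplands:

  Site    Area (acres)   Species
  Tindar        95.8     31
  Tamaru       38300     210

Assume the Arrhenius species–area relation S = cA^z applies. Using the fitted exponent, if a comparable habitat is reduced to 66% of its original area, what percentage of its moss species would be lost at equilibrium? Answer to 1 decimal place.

12.4%

z = ln(210/31) / ln(38300/95.8) = 1.9131 / 5.9909 = 0.3193
S_new/S_old = (A_new/A_old)^z = 0.66^0.3193 = exp(0.3193 × -0.4155) = 0.8757
Fraction lost = 1 − 0.8757 = 0.1243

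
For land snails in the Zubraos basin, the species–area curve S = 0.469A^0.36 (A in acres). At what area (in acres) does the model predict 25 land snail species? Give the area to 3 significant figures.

25 = 0.469 × A^0.36  ⇒  A^0.36 = 25/0.469 = 53.3
ln A = ln(53.3) / 0.36 = 3.9760 / 0.36 = 11.0445
A = e^11.0445 ≈ 62600 acres

62600 acres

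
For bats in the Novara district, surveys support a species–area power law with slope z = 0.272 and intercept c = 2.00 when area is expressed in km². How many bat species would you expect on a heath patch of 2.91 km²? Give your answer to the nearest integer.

S = 2 × 2.91^0.272 = 2 × 1.337 ≈ 2.674

3 species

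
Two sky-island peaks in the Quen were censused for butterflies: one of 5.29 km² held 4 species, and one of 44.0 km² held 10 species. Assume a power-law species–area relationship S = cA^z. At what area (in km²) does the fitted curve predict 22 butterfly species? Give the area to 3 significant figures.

z = ln(10/4) / ln(44/5.29) = 0.9163 / 2.1184 = 0.4325
c = 4 / 5.29^0.4325 = 4 / 2.056 = 1.946
A = (22/1.946)^(1/0.4325) ⇒ ln A = ln(11.31)/0.4325 = 5.6070
A = e^5.6070 ≈ 272.3 km²

272 km²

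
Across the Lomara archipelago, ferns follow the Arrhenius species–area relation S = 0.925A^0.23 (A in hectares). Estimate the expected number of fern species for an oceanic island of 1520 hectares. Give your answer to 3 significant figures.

4.99

S = 0.925 × 1520^0.23 = 0.925 × 5.393 ≈ 4.988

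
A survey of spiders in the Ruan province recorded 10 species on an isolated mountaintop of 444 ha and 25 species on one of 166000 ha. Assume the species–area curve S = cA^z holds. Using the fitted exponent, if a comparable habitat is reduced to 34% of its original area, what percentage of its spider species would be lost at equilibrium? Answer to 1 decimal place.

15.4%

z = ln(25/10) / ln(166000/444) = 0.9163 / 5.9239 = 0.1547
S_new/S_old = (A_new/A_old)^z = 0.34^0.1547 = exp(0.1547 × -1.0788) = 0.8463
Fraction lost = 1 − 0.8463 = 0.1537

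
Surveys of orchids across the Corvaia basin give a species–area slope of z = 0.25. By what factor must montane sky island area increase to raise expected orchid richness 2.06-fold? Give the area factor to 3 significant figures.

18.0

(A₂/A₁)^0.25 = 2.06, so A₂/A₁ = 2.06^(1/0.25) = 2.06^4
ln(A₂/A₁) = ln 2.06 / 0.25 = 0.7227 / 0.25 = 2.8908
A₂/A₁ = e^2.8908 ≈ 18.01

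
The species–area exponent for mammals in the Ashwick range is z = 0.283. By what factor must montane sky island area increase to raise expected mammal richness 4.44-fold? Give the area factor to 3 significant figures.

(A₂/A₁)^0.283 = 4.44, so A₂/A₁ = 4.44^(1/0.283) = 4.44^3.534
ln(A₂/A₁) = ln 4.44 / 0.283 = 1.4907 / 0.283 = 5.2673
A₂/A₁ = e^5.2673 ≈ 193.9

194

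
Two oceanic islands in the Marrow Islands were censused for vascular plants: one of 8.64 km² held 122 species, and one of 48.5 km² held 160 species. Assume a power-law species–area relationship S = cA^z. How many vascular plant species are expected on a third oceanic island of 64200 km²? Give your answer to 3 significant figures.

z = ln(160/122) / ln(48.5/8.64) = 0.2712 / 1.7252 = 0.1572
c = 122 / 8.64^0.1572 = 122 / 1.403 = 86.93
S₃ = 86.93 × 64200^0.1572 = 86.93 × 5.697 ≈ 495.2

495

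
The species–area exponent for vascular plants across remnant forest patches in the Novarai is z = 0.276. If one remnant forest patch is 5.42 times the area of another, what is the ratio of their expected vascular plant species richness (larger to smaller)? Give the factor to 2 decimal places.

S₂/S₁ = (A₂/A₁)^z = 5.42^0.276
ln(S₂/S₁) = 0.276 × ln 5.42 = 0.276 × 1.6901 = 0.4665
S₂/S₁ = e^0.4665 ≈ 1.594

1.59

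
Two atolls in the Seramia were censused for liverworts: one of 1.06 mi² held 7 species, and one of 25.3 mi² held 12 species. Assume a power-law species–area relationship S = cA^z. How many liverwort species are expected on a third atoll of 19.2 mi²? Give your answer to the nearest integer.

11

z = ln(12/7) / ln(25.3/1.06) = 0.5390 / 3.1725 = 0.1699
c = 7 / 1.06^0.1699 = 7 / 1.01 = 6.931
S₃ = 6.931 × 19.2^0.1699 = 6.931 × 1.652 ≈ 11.45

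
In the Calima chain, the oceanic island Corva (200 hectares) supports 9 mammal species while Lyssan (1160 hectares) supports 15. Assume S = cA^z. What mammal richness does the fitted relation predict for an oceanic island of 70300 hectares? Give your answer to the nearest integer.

49

z = ln(15/9) / ln(1160/200) = 0.5108 / 1.7579 = 0.2906
c = 9 / 200^0.2906 = 9 / 4.663 = 1.93
S₃ = 1.93 × 70300^0.2906 = 1.93 × 25.62 ≈ 49.44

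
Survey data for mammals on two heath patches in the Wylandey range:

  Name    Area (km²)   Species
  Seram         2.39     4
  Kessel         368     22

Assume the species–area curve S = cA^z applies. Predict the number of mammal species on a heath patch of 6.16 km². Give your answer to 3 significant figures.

5.51

z = ln(22/4) / ln(368/2.39) = 1.7047 / 5.0368 = 0.3385
c = 4 / 2.39^0.3385 = 4 / 1.343 = 2.978
S₃ = 2.978 × 6.16^0.3385 = 2.978 × 1.85 ≈ 5.511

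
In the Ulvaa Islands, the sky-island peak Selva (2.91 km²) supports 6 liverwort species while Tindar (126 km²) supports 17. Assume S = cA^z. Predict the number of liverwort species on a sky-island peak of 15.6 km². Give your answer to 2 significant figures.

z = ln(17/6) / ln(126/2.91) = 1.0415 / 3.7681 = 0.2764
c = 6 / 2.91^0.2764 = 6 / 1.343 = 4.466
S₃ = 4.466 × 15.6^0.2764 = 4.466 × 2.137 ≈ 9.543

9.5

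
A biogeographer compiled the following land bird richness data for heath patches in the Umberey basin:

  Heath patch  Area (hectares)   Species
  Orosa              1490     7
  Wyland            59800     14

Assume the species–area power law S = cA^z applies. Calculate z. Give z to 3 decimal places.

Taking logs: ln S = ln c + z ln A, so z = (ln S₂ − ln S₁)/(ln A₂ − ln A₁).
z = ln(14/7) / ln(59800/1490) = ln(2) / ln(40.13) = 0.6931 / 3.6922 = 0.1877

0.188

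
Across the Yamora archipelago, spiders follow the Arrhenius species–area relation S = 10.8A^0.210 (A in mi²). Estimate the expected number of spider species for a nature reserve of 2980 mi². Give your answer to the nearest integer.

58

S = 10.8 × 2980^0.21 = 10.8 × 5.365 ≈ 57.94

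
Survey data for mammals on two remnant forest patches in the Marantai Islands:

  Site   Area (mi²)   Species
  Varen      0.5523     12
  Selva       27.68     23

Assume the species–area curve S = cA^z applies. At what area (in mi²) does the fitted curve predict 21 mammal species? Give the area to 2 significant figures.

16 mi²

z = ln(23/12) / ln(27.68/0.5523) = 0.6506 / 3.9144 = 0.1662
c = 12 / 0.5523^0.1662 = 12 / 0.906 = 13.24
A = (21/13.24)^(1/0.1662) ⇒ ln A = ln(1.586)/0.1662 = 2.7734
A = e^2.7734 ≈ 16.01 mi²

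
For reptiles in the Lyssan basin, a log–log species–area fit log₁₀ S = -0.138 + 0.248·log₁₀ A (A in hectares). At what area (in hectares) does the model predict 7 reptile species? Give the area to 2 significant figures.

7 = 0.7278 × A^0.248  ⇒  A^0.248 = 7/0.7278 = 9.618
ln A = ln(9.618) / 0.248 = 2.2637 / 0.248 = 9.1277
A = e^9.1277 ≈ 9207 hectares

9200 hectares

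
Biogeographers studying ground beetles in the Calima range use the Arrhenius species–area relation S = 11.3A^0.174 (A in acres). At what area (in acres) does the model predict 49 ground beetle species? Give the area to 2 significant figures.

4600 acres

49 = 11.3 × A^0.174  ⇒  A^0.174 = 49/11.3 = 4.336
ln A = ln(4.336) / 0.174 = 1.4670 / 0.174 = 8.4311
A = e^8.4311 ≈ 4588 acres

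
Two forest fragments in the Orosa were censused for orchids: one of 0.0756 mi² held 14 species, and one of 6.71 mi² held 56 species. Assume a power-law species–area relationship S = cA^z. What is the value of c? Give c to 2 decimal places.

31.10

z = ln(S₂/S₁) / ln(A₂/A₁) = ln(56/14) / ln(6.71/0.0756) = 1.3863 / 4.4859 = 0.3090
c = S₁ / A₁^z = 14 / 0.0756^0.3090 = 14 / 0.4502 = 31.1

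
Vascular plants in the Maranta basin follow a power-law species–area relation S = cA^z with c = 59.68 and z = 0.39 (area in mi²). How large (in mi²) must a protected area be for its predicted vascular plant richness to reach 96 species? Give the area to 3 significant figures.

3.38 mi²

96 = 59.68 × A^0.39  ⇒  A^0.39 = 96/59.68 = 1.609
ln A = ln(1.609) / 0.39 = 0.4754 / 0.39 = 1.2188
A = e^1.2188 ≈ 3.383 mi²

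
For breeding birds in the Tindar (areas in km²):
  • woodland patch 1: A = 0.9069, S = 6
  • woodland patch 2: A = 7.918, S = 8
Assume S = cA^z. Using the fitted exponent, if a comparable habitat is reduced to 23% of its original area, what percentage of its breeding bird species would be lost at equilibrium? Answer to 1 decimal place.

z = ln(8/6) / ln(7.918/0.9069) = 0.2877 / 2.1669 = 0.1328
S_new/S_old = (A_new/A_old)^z = 0.23^0.1328 = exp(0.1328 × -1.4697) = 0.8227
Fraction lost = 1 − 0.8227 = 0.1773

17.7%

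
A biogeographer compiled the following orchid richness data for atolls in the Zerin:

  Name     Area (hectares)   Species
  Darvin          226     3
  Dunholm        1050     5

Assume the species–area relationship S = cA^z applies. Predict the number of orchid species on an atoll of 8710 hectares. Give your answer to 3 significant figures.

10.1

z = ln(5/3) / ln(1050/226) = 0.5108 / 1.5360 = 0.3326
c = 3 / 226^0.3326 = 3 / 6.066 = 0.4946
S₃ = 0.4946 × 8710^0.3326 = 0.4946 × 20.43 ≈ 10.11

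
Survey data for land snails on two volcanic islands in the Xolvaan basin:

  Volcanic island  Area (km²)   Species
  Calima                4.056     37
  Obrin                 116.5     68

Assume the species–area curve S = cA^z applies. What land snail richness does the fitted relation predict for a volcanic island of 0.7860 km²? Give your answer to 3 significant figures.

27.5

z = ln(68/37) / ln(116.5/4.056) = 0.6086 / 3.3577 = 0.1813
c = 37 / 4.056^0.1813 = 37 / 1.289 = 28.71
S₃ = 28.71 × 0.786^0.1813 = 28.71 × 0.9573 ≈ 27.48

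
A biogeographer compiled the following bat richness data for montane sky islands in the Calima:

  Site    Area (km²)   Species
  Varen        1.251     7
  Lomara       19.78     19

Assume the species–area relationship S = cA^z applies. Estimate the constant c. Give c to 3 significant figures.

z = ln(S₂/S₁) / ln(A₂/A₁) = ln(19/7) / ln(19.78/1.251) = 0.9985 / 2.7607 = 0.3617
c = S₁ / A₁^z = 7 / 1.251^0.3617 = 7 / 1.084 = 6.455

6.46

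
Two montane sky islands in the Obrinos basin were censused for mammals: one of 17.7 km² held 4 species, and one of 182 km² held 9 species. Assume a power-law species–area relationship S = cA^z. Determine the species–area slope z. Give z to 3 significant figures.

Taking logs: ln S = ln c + z ln A, so z = (ln S₂ − ln S₁)/(ln A₂ − ln A₁).
z = ln(9/4) / ln(182/17.7) = ln(2.25) / ln(10.28) = 0.8109 / 2.3304 = 0.3480

0.348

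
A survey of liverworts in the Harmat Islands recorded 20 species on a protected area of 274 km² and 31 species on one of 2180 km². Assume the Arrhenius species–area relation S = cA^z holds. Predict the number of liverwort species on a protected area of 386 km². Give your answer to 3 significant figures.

z = ln(31/20) / ln(2180/274) = 0.4383 / 2.0740 = 0.2113
c = 20 / 274^0.2113 = 20 / 3.274 = 6.108
S₃ = 6.108 × 386^0.2113 = 6.108 × 3.52 ≈ 21.5

21.5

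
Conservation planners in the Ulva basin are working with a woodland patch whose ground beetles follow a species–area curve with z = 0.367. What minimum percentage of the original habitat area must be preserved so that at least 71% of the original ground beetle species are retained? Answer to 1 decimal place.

39.3%

Need (A_new/A_old)^0.367 = 0.71, so A_new/A_old = 0.71^(1/0.367) = 0.71^2.725
ln(A_new/A_old) = ln 0.71 / 0.367 = -0.3425 / 0.367 = -0.9332
A_new/A_old = e^-0.9332 ≈ 0.3933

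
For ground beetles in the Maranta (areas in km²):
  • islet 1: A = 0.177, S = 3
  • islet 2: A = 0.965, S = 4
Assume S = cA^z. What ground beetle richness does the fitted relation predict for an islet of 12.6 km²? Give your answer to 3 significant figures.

6.18

z = ln(4/3) / ln(0.965/0.177) = 0.2877 / 1.6960 = 0.1696
c = 3 / 0.177^0.1696 = 3 / 0.7455 = 4.024
S₃ = 4.024 × 12.6^0.1696 = 4.024 × 1.537 ≈ 6.185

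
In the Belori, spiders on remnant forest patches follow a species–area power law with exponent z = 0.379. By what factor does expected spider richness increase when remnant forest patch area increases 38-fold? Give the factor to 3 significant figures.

3.97

S₂/S₁ = (A₂/A₁)^z = 38^0.379
ln(S₂/S₁) = 0.379 × ln 38 = 0.379 × 3.6376 = 1.3786
S₂/S₁ = e^1.3786 ≈ 3.97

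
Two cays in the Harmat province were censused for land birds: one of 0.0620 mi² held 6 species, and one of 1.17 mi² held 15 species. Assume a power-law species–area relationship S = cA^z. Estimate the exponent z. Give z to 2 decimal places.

0.31

Taking logs: ln S = ln c + z ln A, so z = (ln S₂ − ln S₁)/(ln A₂ − ln A₁).
z = ln(15/6) / ln(1.17/0.062) = ln(2.5) / ln(18.87) = 0.9163 / 2.9376 = 0.3119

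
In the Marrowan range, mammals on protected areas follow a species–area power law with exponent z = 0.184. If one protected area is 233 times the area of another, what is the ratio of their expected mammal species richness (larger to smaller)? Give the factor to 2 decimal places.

2.73

S₂/S₁ = (A₂/A₁)^z = 233^0.184
ln(S₂/S₁) = 0.184 × ln 233 = 0.184 × 5.4510 = 1.0030
S₂/S₁ = e^1.0030 ≈ 2.726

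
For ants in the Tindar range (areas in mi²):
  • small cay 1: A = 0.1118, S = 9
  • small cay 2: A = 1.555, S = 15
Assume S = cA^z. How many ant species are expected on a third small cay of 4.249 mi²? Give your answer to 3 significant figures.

z = ln(15/9) / ln(1.555/0.1118) = 0.5108 / 2.6325 = 0.1940
c = 9 / 0.1118^0.1940 = 9 / 0.6537 = 13.77
S₃ = 13.77 × 4.249^0.1940 = 13.77 × 1.324 ≈ 18.23

18.2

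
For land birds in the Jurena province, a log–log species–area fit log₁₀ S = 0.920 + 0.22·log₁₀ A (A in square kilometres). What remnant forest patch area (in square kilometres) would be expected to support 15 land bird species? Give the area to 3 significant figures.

15 = 8.318 × A^0.22  ⇒  A^0.22 = 15/8.318 = 1.803
ln A = ln(1.803) / 0.22 = 0.5897 / 0.22 = 2.6803
A = e^2.6803 ≈ 14.59 square kilometres

14.6 square kilometres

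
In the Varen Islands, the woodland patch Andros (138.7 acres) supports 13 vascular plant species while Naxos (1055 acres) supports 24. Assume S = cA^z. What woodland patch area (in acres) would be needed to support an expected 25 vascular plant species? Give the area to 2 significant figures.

1200 acres

z = ln(24/13) / ln(1055/138.7) = 0.6131 / 2.0290 = 0.3022
c = 13 / 138.7^0.3022 = 13 / 4.439 = 2.929
A = (25/2.929)^(1/0.3022) ⇒ ln A = ln(8.536)/0.3022 = 7.0964
A = e^7.0964 ≈ 1208 acres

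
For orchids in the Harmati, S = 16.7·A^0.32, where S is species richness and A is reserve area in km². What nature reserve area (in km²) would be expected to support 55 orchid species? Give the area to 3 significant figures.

55 = 16.7 × A^0.32  ⇒  A^0.32 = 55/16.7 = 3.293
ln A = ln(3.293) / 0.32 = 1.1919 / 0.32 = 3.7248
A = e^3.7248 ≈ 41.46 km²

41.5 km²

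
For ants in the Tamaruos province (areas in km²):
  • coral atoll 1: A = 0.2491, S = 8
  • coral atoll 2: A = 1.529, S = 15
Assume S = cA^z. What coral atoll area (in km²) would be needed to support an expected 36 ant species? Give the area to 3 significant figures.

19.1 km²

z = ln(15/8) / ln(1.529/0.2491) = 0.6286 / 1.8145 = 0.3464
c = 8 / 0.2491^0.3464 = 8 / 0.6179 = 12.95
A = (36/12.95)^(1/0.3464) ⇒ ln A = ln(2.78)/0.3464 = 2.9517
A = e^2.9517 ≈ 19.14 km²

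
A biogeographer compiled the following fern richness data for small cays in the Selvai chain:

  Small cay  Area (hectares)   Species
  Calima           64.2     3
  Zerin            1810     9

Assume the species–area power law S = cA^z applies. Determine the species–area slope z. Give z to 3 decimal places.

Taking logs: ln S = ln c + z ln A, so z = (ln S₂ − ln S₁)/(ln A₂ − ln A₁).
z = ln(9/3) / ln(1810/64.2) = ln(3) / ln(28.19) = 1.0986 / 3.3391 = 0.3290

0.329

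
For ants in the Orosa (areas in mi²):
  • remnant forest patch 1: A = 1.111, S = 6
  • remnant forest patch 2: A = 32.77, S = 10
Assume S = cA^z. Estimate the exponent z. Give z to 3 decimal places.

0.151

Taking logs: ln S = ln c + z ln A, so z = (ln S₂ − ln S₁)/(ln A₂ − ln A₁).
z = ln(10/6) / ln(32.77/1.111) = ln(1.667) / ln(29.5) = 0.5108 / 3.3843 = 0.1509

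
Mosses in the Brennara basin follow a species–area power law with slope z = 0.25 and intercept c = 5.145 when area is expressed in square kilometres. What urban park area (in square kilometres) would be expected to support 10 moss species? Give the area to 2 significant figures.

14 square kilometres

10 = 5.145 × A^0.25  ⇒  A^0.25 = 10/5.145 = 1.944
ln A = ln(1.944) / 0.25 = 0.6646 / 0.25 = 2.6582
A = e^2.6582 ≈ 14.27 square kilometres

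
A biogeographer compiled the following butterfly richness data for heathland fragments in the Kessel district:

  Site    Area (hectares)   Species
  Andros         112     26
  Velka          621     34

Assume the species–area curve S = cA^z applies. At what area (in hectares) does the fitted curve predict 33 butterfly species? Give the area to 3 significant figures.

513 hectares

z = ln(34/26) / ln(621/112) = 0.2683 / 1.7128 = 0.1566
c = 26 / 112^0.1566 = 26 / 2.094 = 12.42
A = (33/12.42)^(1/0.1566) ⇒ ln A = ln(2.658)/0.1566 = 6.2407
A = e^6.2407 ≈ 513.2 hectares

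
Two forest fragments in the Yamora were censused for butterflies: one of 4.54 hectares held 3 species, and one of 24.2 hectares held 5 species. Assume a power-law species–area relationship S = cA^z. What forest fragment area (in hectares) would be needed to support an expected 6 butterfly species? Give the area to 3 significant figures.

z = ln(5/3) / ln(24.2/4.54) = 0.5108 / 1.6734 = 0.3053
c = 3 / 4.54^0.3053 = 3 / 1.587 = 1.89
A = (6/1.89)^(1/0.3053) ⇒ ln A = ln(3.174)/0.3053 = 3.7836
A = e^3.7836 ≈ 43.98 hectares

44.0 hectares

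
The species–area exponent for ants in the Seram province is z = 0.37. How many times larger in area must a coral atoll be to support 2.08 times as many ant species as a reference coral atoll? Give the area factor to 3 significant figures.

(A₂/A₁)^0.37 = 2.08, so A₂/A₁ = 2.08^(1/0.37) = 2.08^2.703
ln(A₂/A₁) = ln 2.08 / 0.37 = 0.7324 / 0.37 = 1.9794
A₂/A₁ = e^1.9794 ≈ 7.238

7.24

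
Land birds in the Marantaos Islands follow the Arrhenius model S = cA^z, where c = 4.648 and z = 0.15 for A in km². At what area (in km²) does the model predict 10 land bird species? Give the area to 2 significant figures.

10 = 4.648 × A^0.15  ⇒  A^0.15 = 10/4.648 = 2.151
ln A = ln(2.151) / 0.15 = 0.7661 / 0.15 = 5.1077
A = e^5.1077 ≈ 165.3 km²

170 km²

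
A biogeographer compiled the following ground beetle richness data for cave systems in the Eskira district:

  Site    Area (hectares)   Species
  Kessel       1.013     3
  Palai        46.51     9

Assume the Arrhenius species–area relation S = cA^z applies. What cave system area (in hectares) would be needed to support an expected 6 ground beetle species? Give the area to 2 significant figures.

z = ln(9/3) / ln(46.51/1.013) = 1.0986 / 3.8268 = 0.2871
c = 3 / 1.013^0.2871 = 3 / 1.004 = 2.989
A = (6/2.989)^(1/0.2871) ⇒ ln A = ln(2.007)/0.2871 = 2.4273
A = e^2.4273 ≈ 11.33 hectares

11 hectares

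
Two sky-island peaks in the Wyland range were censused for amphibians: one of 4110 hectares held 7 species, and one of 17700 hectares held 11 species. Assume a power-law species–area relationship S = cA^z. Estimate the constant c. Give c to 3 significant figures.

0.533

z = ln(S₂/S₁) / ln(A₂/A₁) = ln(11/7) / ln(17700/4110) = 0.4520 / 1.4601 = 0.3095
c = S₁ / A₁^z = 7 / 4110^0.3095 = 7 / 13.14 = 0.5326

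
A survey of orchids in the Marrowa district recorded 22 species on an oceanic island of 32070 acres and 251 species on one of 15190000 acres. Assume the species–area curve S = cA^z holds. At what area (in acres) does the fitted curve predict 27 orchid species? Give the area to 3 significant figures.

53800 acres

z = ln(251/22) / ln(15190000/32070) = 2.4344 / 6.1605 = 0.3952
c = 22 / 32070^0.3952 = 22 / 60.35 = 0.3646
A = (27/0.3646)^(1/0.3952) ⇒ ln A = ln(74.06)/0.3952 = 10.8939
A = e^10.8939 ≈ 53848 acres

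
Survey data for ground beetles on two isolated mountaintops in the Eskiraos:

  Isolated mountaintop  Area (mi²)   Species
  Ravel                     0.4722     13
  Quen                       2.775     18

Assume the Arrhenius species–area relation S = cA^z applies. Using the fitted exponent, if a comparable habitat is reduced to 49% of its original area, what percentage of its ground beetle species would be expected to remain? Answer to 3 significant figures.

87.7%

z = ln(18/13) / ln(2.775/0.4722) = 0.3254 / 1.7710 = 0.1838
S_new/S_old = (A_new/A_old)^z = 0.49^0.1838 = exp(0.1838 × -0.7133) = 0.8771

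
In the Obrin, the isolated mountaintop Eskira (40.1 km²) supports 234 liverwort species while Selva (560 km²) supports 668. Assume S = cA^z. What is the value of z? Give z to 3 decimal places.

0.398

Taking logs: ln S = ln c + z ln A, so z = (ln S₂ − ln S₁)/(ln A₂ − ln A₁).
z = ln(668/234) / ln(560/40.1) = ln(2.855) / ln(13.97) = 1.0490 / 2.6366 = 0.3979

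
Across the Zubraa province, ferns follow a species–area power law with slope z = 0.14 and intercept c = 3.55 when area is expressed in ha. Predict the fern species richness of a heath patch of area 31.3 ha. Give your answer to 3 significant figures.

5.75

S = 3.55 × 31.3^0.14
ln S = ln 3.55 + 0.14 × ln 31.3 = 1.2669 + 0.14 × 3.4436 = 1.7491
S = e^1.7491 ≈ 5.749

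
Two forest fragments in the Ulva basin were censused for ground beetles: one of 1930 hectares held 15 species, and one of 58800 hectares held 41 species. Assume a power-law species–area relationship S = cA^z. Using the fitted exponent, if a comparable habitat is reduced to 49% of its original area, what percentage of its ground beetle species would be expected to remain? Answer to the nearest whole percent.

81%

z = ln(41/15) / ln(58800/1930) = 1.0055 / 3.4166 = 0.2943
S_new/S_old = (A_new/A_old)^z = 0.49^0.2943 = exp(0.2943 × -0.7133) = 0.8106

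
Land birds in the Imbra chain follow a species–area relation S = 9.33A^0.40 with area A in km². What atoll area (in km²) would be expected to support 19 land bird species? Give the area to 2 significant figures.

19 = 9.33 × A^0.4  ⇒  A^0.4 = 19/9.33 = 2.036
ln A = ln(2.036) / 0.4 = 0.7112 / 0.4 = 1.7780
A = e^1.7780 ≈ 5.918 km²

5.9 km²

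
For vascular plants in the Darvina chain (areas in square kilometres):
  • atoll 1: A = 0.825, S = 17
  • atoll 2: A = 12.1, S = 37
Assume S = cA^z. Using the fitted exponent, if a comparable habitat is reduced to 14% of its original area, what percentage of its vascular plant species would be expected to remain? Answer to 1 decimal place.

z = ln(37/17) / ln(12.1/0.825) = 0.7777 / 2.6856 = 0.2896
S_new/S_old = (A_new/A_old)^z = 0.14^0.2896 = exp(0.2896 × -1.9661) = 0.5659

56.6%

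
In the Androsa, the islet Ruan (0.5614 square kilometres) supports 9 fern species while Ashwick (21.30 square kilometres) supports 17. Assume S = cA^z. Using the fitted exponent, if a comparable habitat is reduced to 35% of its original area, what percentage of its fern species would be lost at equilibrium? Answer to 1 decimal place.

16.8%

z = ln(17/9) / ln(21.3/0.5614) = 0.6360 / 3.6360 = 0.1749
S_new/S_old = (A_new/A_old)^z = 0.35^0.1749 = exp(0.1749 × -1.0498) = 0.8322
Fraction lost = 1 − 0.8322 = 0.1678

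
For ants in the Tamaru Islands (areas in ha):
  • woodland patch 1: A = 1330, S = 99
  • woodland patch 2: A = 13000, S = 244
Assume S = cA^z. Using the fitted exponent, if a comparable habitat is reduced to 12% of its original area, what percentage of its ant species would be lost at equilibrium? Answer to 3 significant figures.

56.8%

z = ln(244/99) / ln(13000/1330) = 0.9020 / 2.2798 = 0.3957
S_new/S_old = (A_new/A_old)^z = 0.12^0.3957 = exp(0.3957 × -2.1203) = 0.4322
Fraction lost = 1 − 0.4322 = 0.5678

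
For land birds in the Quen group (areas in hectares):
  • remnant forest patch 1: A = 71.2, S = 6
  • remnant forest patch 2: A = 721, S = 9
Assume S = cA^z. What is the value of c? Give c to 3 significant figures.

2.84

z = ln(S₂/S₁) / ln(A₂/A₁) = ln(9/6) / ln(721/71.2) = 0.4055 / 2.3151 = 0.1751
c = S₁ / A₁^z = 6 / 71.2^0.1751 = 6 / 2.111 = 2.843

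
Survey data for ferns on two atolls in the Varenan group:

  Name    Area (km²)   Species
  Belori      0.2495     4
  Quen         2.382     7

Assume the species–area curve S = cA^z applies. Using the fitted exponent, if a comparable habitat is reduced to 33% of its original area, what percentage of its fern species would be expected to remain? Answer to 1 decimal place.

76.0%

z = ln(7/4) / ln(2.382/0.2495) = 0.5596 / 2.2562 = 0.2480
S_new/S_old = (A_new/A_old)^z = 0.33^0.2480 = exp(0.2480 × -1.1087) = 0.7596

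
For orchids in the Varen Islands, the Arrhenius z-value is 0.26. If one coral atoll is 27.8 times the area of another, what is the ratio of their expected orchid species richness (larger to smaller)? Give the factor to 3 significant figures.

2.37

S₂/S₁ = (A₂/A₁)^z = 27.8^0.26
ln(S₂/S₁) = 0.26 × ln 27.8 = 0.26 × 3.3250 = 0.8645
S₂/S₁ = e^0.8645 ≈ 2.374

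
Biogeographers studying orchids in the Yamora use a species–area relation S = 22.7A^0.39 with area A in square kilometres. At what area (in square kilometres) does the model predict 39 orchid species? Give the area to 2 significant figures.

39 = 22.7 × A^0.39  ⇒  A^0.39 = 39/22.7 = 1.718
ln A = ln(1.718) / 0.39 = 0.5412 / 0.39 = 1.3877
A = e^1.3877 ≈ 4.006 square kilometres

4.0 square kilometres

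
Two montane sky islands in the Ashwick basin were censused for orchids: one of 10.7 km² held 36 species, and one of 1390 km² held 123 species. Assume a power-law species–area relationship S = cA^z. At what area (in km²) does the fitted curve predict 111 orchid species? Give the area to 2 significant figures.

930 km²

z = ln(123/36) / ln(1390/10.7) = 1.2287 / 4.8668 = 0.2525
c = 36 / 10.7^0.2525 = 36 / 1.819 = 19.79
A = (111/19.79)^(1/0.2525) ⇒ ln A = ln(5.609)/0.2525 = 6.8304
A = e^6.8304 ≈ 925.6 km²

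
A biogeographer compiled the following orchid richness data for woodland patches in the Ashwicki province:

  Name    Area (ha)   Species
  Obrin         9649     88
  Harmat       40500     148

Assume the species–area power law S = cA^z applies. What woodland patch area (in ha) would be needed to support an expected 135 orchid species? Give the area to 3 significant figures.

31400 ha

z = ln(148/88) / ln(40500/9649) = 0.5199 / 1.4344 = 0.3624
c = 88 / 9649^0.3624 = 88 / 27.8 = 3.165
A = (135/3.165)^(1/0.3624) ⇒ ln A = ln(42.65)/0.3624 = 10.3554
A = e^10.3554 ≈ 31426 ha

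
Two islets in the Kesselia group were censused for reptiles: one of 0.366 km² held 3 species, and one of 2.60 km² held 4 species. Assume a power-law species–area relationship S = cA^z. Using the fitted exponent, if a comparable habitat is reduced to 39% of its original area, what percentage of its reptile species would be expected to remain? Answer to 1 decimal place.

z = ln(4/3) / ln(2.6/0.366) = 0.2877 / 1.9606 = 0.1467
S_new/S_old = (A_new/A_old)^z = 0.39^0.1467 = exp(0.1467 × -0.9416) = 0.871

87.1%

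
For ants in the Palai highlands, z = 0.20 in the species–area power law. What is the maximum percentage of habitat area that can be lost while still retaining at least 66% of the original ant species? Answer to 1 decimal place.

87.5%

Need (A_new/A_old)^0.2 = 0.66, so A_new/A_old = 0.66^(1/0.2) = 0.66^5
ln(A_new/A_old) = ln 0.66 / 0.2 = -0.4155 / 0.2 = -2.0776
A_new/A_old = e^-2.0776 ≈ 0.1252
Fraction that can be lost = 1 − 0.1252 = 0.8748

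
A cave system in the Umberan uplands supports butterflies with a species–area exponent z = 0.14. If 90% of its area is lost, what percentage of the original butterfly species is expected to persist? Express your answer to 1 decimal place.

S_new/S_old = (A_new/A_old)^z = 0.1^0.14
= exp(0.14 × ln 0.1) = exp(0.14 × -2.3026) = exp(-0.3224) ≈ 0.7244

72.4%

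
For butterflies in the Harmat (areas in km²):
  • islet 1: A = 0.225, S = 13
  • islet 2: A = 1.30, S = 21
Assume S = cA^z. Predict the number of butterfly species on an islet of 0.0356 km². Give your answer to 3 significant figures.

z = ln(21/13) / ln(1.3/0.225) = 0.4796 / 1.7540 = 0.2734
c = 13 / 0.225^0.2734 = 13 / 0.6651 = 19.55
S₃ = 19.55 × 0.0356^0.2734 = 19.55 × 0.4017 ≈ 7.853

7.85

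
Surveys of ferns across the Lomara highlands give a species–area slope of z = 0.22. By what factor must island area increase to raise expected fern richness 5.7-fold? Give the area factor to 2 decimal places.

2727.69

(A₂/A₁)^0.22 = 5.7, so A₂/A₁ = 5.7^(1/0.22) = 5.7^4.545
ln(A₂/A₁) = ln 5.7 / 0.22 = 1.7405 / 0.22 = 7.9112
A₂/A₁ = e^7.9112 ≈ 2728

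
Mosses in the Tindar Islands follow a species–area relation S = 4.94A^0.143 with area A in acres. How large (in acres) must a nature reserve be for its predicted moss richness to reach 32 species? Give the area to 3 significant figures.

472000 acres

32 = 4.94 × A^0.143  ⇒  A^0.143 = 32/4.94 = 6.478
ln A = ln(6.478) / 0.143 = 1.8684 / 0.143 = 13.0655
A = e^13.0655 ≈ 472375 acres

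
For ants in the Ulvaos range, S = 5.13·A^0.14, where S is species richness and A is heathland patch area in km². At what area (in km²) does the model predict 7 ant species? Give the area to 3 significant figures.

7 = 5.13 × A^0.14  ⇒  A^0.14 = 7/5.13 = 1.365
ln A = ln(1.365) / 0.14 = 0.3108 / 0.14 = 2.2200
A = e^2.2200 ≈ 9.208 km²

9.21 km²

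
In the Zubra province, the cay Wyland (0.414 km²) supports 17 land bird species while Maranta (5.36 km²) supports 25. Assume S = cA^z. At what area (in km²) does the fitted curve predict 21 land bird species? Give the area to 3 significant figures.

z = ln(25/17) / ln(5.36/0.414) = 0.3857 / 2.5609 = 0.1506
c = 17 / 0.414^0.1506 = 17 / 0.8756 = 19.41
A = (21/19.41)^(1/0.1506) ⇒ ln A = ln(1.082)/0.1506 = 0.5212
A = e^0.5212 ≈ 1.684 km²

1.68 km²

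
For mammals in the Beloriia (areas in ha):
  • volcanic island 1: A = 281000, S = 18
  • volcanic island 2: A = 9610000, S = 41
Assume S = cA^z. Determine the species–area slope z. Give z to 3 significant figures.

Taking logs: ln S = ln c + z ln A, so z = (ln S₂ − ln S₁)/(ln A₂ − ln A₁).
z = ln(41/18) / ln(9610000/281000) = ln(2.278) / ln(34.2) = 0.8232 / 3.5322 = 0.2331

0.233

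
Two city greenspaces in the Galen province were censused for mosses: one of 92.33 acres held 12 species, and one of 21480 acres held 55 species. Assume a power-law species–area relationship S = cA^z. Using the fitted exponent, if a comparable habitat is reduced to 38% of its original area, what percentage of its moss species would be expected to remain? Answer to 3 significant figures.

76.3%

z = ln(55/12) / ln(21480/92.33) = 1.5224 / 5.4495 = 0.2794
S_new/S_old = (A_new/A_old)^z = 0.38^0.2794 = exp(0.2794 × -0.9676) = 0.7631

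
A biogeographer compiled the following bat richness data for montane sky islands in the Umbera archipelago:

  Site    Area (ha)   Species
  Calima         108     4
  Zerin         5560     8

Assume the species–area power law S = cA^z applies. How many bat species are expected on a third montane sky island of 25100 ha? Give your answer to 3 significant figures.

z = ln(8/4) / ln(5560/108) = 0.6931 / 3.9412 = 0.1759
c = 4 / 108^0.1759 = 4 / 2.278 = 1.756
S₃ = 1.756 × 25100^0.1759 = 1.756 × 5.94 ≈ 10.43

10.4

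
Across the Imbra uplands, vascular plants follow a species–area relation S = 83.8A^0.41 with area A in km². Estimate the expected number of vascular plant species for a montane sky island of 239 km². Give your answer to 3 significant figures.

791

S = 83.8 × 239^0.41
ln S = ln 83.8 + 0.41 × ln 239 = 4.4284 + 0.41 × 5.4765 = 6.6738
S = e^6.6738 ≈ 791.4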